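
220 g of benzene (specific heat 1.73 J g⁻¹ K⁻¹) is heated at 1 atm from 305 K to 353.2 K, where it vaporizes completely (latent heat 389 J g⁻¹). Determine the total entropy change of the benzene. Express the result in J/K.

ΔS = 298 J/K

Warming step: ΔS₁ = m c ln(T_tr/T_i) = 220 × 1.73 × ln(353.2/305) = 55.84 J/K.
Phase change: ΔS₂ = +mL/T_tr = 220 × 389 / 353.2 = 242.3 J/K.
ΔS_total = (55.84) + (242.3) = 298 J/K.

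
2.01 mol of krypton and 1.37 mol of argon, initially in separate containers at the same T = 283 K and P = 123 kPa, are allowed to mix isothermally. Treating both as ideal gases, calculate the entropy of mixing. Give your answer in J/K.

ΔS_mix = 19 J/K

Mole fractions: x_A = 2.01/3.38 = 0.595, x_B = 0.405.
ΔS_mix = −R(n_A ln x_A + n_B ln x_B) = −8.314 × (2.01 ln 0.595 + 1.37 ln 0.405) = 19 J/K.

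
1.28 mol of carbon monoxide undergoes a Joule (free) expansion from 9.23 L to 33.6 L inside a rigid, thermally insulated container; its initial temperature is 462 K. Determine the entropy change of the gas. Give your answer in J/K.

No heat is exchanged and no work is done, so the ideal-gas temperature stays constant.
Entropy is a state function; using a reversible isothermal path, ΔS_gas = nR ln(V₂/V₁) = 1.28 × 8.314 × ln(33.6/9.23) = 13.8 J/K.

ΔS_gas = 13.8 J/K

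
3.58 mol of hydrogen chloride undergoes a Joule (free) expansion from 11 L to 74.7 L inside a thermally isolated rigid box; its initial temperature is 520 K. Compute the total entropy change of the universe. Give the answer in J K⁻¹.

For an ideal gas in free expansion Q = 0 and W = 0, so T is unchanged.
Entropy is a state function; using a reversible isothermal path, ΔS_gas = nR ln(V₂/V₁) = 3.58 × 8.314 × ln(74.7/11) = 57 J/K.
The insulated surroundings exchange no heat, so ΔS_surr = 0 and ΔS_universe = ΔS_gas.

ΔS_universe = 57 J/K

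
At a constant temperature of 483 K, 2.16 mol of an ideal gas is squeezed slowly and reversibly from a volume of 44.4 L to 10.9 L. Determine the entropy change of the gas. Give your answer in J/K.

For an isothermal ideal gas ΔS_gas = nR ln(V₂/V₁) = 2.16 × 8.314 × ln(10.9/44.4) = -25.2 J/K.

ΔS_gas = -25.2 J/K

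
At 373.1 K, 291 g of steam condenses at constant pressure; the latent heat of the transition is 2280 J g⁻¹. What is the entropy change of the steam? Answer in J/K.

ΔS = -1780 J/K

Heat released by the substance: Q = −mL = −291 × 2280 = −663480 J.
At constant T, ΔS = Q_rev/T = −663480 / 373.1 = -1780 J/K.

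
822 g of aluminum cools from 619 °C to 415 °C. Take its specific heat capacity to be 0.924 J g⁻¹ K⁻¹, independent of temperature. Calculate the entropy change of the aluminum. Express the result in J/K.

ΔS = -197 J/K

In kelvin: T₁ = 892.15 K, T₂ = 688.15 K. ΔS = ∫dQ_rev/T = m c ln(T₂/T₁) = 822 × 0.924 × ln(688.15/892.15) = -197 J/K.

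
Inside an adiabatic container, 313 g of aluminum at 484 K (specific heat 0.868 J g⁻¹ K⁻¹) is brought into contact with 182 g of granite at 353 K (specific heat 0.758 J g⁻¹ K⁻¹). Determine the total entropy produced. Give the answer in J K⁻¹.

Energy balance: T_f = (m₁c₁T₁ + m₂c₂T₂)/(m₁c₁ + m₂c₂) = 439.88 K.
ΔS₁ = m₁c₁ ln(T_f/T₁) = 271.684 × ln(439.88/484) = -25.97 J/K.
ΔS₂ = m₂c₂ ln(T_f/T₂) = 137.956 × ln(439.88/353) = 30.36 J/K.
ΔS_total = -25.97 + 30.36 = 4.39 J/K.

ΔS_total = 4.39 J/K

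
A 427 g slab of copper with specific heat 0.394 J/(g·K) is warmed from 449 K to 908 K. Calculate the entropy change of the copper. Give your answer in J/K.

ΔS = ∫dQ_rev/T = m c ln(T₂/T₁) = 427 × 0.394 × ln(908/449) = 118 J/K.

ΔS = 118 J/K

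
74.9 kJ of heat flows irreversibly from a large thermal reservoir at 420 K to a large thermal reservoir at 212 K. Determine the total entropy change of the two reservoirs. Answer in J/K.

ΔS_total = 175 J/K

ΔS_hot = −Q/T_H = −74900/420 = -178.3 J/K and ΔS_cold = +Q/T_C = 74900/212 = 353.3 J/K.
ΔS_total = -178.3 + 353.3 = 175 J/K, positive as the second law requires.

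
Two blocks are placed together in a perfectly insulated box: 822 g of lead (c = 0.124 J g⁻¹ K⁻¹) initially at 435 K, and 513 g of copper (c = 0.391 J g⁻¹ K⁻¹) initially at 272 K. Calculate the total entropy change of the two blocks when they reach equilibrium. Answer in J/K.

ΔS_total = 7.78 J/K

Energy balance: T_f = (m₁c₁T₁ + m₂c₂T₂)/(m₁c₁ + m₂c₂) = 326.92 K.
ΔS₁ = m₁c₁ ln(T_f/T₁) = 101.928 × ln(326.92/435) = -29.11 J/K.
ΔS₂ = m₂c₂ ln(T_f/T₂) = 200.583 × ln(326.92/272) = 36.89 J/K.
ΔS_total = -29.11 + 36.89 = 7.78 J/K.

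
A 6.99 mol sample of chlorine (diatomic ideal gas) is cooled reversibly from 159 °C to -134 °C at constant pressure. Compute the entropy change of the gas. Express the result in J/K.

In kelvin: T₁ = 432.15 K, T₂ = 139.15 K. At constant pressure, ΔS = nC_p ln(T₂/T₁) with C_p = 7R/2 = 29.1 J mol⁻¹ K⁻¹.
ΔS = 6.99 × 29.1 × ln(139.15/432.15) = -230 J/K.

ΔS = -230 J/K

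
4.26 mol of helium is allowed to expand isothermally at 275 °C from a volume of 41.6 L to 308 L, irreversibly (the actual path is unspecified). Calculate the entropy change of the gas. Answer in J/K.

ΔS_gas = 70.9 J/K

Entropy is a state function, so ΔS_gas depends only on the end states.
For an isothermal ideal gas ΔS_gas = nR ln(V₂/V₁) = 4.26 × 8.314 × ln(308/41.6) = 70.9 J/K.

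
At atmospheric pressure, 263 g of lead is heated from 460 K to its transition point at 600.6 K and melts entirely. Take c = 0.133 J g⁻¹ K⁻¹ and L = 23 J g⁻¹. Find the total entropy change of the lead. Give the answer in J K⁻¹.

ΔS = 19.4 J/K

Warming step: ΔS₁ = m c ln(T_tr/T_i) = 263 × 0.133 × ln(600.6/460) = 9.329 J/K.
Phase change: ΔS₂ = +mL/T_tr = 263 × 23 / 600.6 = 10.07 J/K.
ΔS_total = (9.329) + (10.07) = 19.4 J/K.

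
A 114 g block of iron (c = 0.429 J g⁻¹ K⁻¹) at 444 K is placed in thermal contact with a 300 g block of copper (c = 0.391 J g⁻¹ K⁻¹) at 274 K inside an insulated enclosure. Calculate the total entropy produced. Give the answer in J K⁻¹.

ΔS_total = 4.26 J/K

Energy balance: T_f = (m₁c₁T₁ + m₂c₂T₂)/(m₁c₁ + m₂c₂) = 324.02 K.
ΔS₁ = m₁c₁ ln(T_f/T₁) = 48.906 × ln(324.02/444) = -15.41 J/K.
ΔS₂ = m₂c₂ ln(T_f/T₂) = 117.3 × ln(324.02/274) = 19.67 J/K.
ΔS_total = -15.41 + 19.67 = 4.26 J/K.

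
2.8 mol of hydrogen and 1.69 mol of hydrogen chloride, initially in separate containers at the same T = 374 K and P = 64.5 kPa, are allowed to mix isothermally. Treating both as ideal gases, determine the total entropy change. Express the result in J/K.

ΔS_mix = 24.7 J/K

Mole fractions: x_A = 2.8/4.49 = 0.624, x_B = 0.376.
ΔS_mix = −R(n_A ln x_A + n_B ln x_B) = −8.314 × (2.8 ln 0.624 + 1.69 ln 0.376) = 24.7 J/K.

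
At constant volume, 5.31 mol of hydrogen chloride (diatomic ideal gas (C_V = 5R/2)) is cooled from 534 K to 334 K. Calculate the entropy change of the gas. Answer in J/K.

ΔS = -51.8 J/K

At constant volume, ΔS = nC_V ln(T₂/T₁) with C_V = 5R/2 = 20.79 J mol⁻¹ K⁻¹.
ΔS = 5.31 × 20.79 × ln(334/534) = -51.8 J/K.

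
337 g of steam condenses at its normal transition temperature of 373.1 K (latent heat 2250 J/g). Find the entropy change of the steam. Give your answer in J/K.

ΔS = -2030 J/K

Heat released by the substance: Q = −mL = −337 × 2250 = −758250 J.
At constant T, ΔS = Q_rev/T = −758250 / 373.1 = -2030 J/K.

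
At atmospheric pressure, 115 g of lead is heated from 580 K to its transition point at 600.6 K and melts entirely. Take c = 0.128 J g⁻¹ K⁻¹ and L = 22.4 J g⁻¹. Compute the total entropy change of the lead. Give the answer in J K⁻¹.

ΔS = 4.8 J/K

Warming step: ΔS₁ = m c ln(T_tr/T_i) = 115 × 0.128 × ln(600.6/580) = 0.5137 J/K.
Phase change: ΔS₂ = +mL/T_tr = 115 × 22.4 / 600.6 = 4.289 J/K.
ΔS_total = (0.5137) + (4.289) = 4.8 J/K.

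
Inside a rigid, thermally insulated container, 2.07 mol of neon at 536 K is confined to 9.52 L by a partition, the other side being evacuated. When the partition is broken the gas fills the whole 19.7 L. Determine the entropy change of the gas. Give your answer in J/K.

ΔS_gas = 12.5 J/K

For an ideal gas in free expansion Q = 0 and W = 0, so T is unchanged.
Entropy is a state function; using a reversible isothermal path, ΔS_gas = nR ln(V₂/V₁) = 2.07 × 8.314 × ln(19.7/9.52) = 12.5 J/K.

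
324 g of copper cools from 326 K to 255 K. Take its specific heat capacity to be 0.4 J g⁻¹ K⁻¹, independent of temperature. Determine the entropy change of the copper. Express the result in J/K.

ΔS = ∫dQ_rev/T = m c ln(T₂/T₁) = 324 × 0.4 × ln(255/326) = -31.8 J/K.

ΔS = -31.8 J/K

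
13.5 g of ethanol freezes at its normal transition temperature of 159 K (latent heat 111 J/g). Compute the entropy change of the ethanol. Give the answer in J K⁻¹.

Heat released by the substance: Q = −mL = −13.5 × 111 = −1498.5 J.
At constant T, ΔS = Q_rev/T = −1498.5 / 159 = -9.42 J/K.

ΔS = -9.42 J/K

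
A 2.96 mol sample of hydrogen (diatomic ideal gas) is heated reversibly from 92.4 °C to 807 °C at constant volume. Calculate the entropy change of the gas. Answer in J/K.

In kelvin: T₁ = 365.55 K, T₂ = 1080.15 K. At constant volume, ΔS = nC_V ln(T₂/T₁) with C_V = 5R/2 = 20.79 J mol⁻¹ K⁻¹.
ΔS = 2.96 × 20.79 × ln(1080.15/365.55) = 66.7 J/K.

ΔS = 66.7 J/K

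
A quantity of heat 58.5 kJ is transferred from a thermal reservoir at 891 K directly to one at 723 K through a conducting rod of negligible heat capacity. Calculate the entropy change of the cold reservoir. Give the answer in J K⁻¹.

ΔS_cold = 80.9 J/K

The cold reservoir gains heat Q, so ΔS_cold = +Q/T_C = 58500/723 = 80.9 J/K.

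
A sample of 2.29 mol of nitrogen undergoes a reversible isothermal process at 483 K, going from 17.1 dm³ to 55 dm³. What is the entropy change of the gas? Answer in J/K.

ΔS_gas = 22.2 J/K

For an isothermal ideal gas ΔS_gas = nR ln(V₂/V₁) = 2.29 × 8.314 × ln(55/17.1) = 22.2 J/K.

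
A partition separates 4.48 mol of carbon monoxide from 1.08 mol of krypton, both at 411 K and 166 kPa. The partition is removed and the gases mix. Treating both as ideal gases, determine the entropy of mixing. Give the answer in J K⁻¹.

ΔS_mix = 22.8 J/K

Mole fractions: x_A = 4.48/5.56 = 0.806, x_B = 0.194.
ΔS_mix = −R(n_A ln x_A + n_B ln x_B) = −8.314 × (4.48 ln 0.806 + 1.08 ln 0.194) = 22.8 J/K.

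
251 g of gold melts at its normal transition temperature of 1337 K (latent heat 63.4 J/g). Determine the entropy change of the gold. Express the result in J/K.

ΔS = 11.9 J/K

Heat absorbed by the substance: Q = mL = 251 × 63.4 = 15913.4 J.
At constant T, ΔS = Q_rev/T = 15913.4 / 1337 = 11.9 J/K.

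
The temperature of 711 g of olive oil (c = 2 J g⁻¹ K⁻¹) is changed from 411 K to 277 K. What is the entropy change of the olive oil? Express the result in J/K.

ΔS = -561 J/K

ΔS = ∫dQ_rev/T = m c ln(T₂/T₁) = 711 × 2 × ln(277/411) = -561 J/K.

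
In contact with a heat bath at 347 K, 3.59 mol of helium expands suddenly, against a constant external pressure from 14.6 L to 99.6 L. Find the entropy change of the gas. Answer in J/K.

Entropy is a state function, so ΔS_gas depends only on the end states.
For an isothermal ideal gas ΔS_gas = nR ln(V₂/V₁) = 3.59 × 8.314 × ln(99.6/14.6) = 57.3 J/K.

ΔS_gas = 57.3 J/K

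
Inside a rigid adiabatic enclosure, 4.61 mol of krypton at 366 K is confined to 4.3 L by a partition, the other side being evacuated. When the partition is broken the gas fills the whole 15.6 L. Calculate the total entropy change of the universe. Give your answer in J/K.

No heat is exchanged and no work is done, so the ideal-gas temperature stays constant.
Entropy is a state function; using a reversible isothermal path, ΔS_gas = nR ln(V₂/V₁) = 4.61 × 8.314 × ln(15.6/4.3) = 49.4 J/K.
The insulated surroundings exchange no heat, so ΔS_surr = 0 and ΔS_universe = ΔS_gas.

ΔS_universe = 49.4 J/K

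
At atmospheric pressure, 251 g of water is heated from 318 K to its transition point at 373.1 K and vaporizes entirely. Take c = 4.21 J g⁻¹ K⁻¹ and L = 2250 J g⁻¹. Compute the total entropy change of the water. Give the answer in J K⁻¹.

Warming step: ΔS₁ = m c ln(T_tr/T_i) = 251 × 4.21 × ln(373.1/318) = 168.9 J/K.
Phase change: ΔS₂ = +mL/T_tr = 251 × 2250 / 373.1 = 1514 J/K.
ΔS_total = (168.9) + (1514) = 1680 J/K.

ΔS = 1680 J/K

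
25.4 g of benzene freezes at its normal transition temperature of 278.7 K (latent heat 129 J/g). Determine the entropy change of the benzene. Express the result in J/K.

ΔS = -11.8 J/K

Heat released by the substance: Q = −mL = −25.4 × 129 = −3276.6 J.
At constant T, ΔS = Q_rev/T = −3276.6 / 278.7 = -11.8 J/K.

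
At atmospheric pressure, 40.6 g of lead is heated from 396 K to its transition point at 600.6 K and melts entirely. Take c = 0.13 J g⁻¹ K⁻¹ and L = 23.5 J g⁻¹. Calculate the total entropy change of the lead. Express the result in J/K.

Warming step: ΔS₁ = m c ln(T_tr/T_i) = 40.6 × 0.13 × ln(600.6/396) = 2.198 J/K.
Phase change: ΔS₂ = +mL/T_tr = 40.6 × 23.5 / 600.6 = 1.589 J/K.
ΔS_total = (2.198) + (1.589) = 3.79 J/K.

ΔS = 3.79 J/K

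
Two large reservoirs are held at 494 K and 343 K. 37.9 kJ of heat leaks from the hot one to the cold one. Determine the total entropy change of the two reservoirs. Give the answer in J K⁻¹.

ΔS_hot = −Q/T_H = −37900/494 = -76.72 J/K and ΔS_cold = +Q/T_C = 37900/343 = 110.5 J/K.
ΔS_total = -76.72 + 110.5 = 33.8 J/K, positive as the second law requires.

ΔS_total = 33.8 J/K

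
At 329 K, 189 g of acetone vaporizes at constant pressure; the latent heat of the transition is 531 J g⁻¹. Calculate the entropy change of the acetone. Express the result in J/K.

Heat absorbed by the substance: Q = mL = 189 × 531 = 100359 J.
At constant T, ΔS = Q_rev/T = 100359 / 329 = 305 J/K.

ΔS = 305 J/K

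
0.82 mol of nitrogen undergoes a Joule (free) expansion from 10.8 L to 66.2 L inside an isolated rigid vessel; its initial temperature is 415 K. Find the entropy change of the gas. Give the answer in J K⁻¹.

ΔS_gas = 12.4 J/K

No heat is exchanged and no work is done, so the ideal-gas temperature stays constant.
Entropy is a state function; using a reversible isothermal path, ΔS_gas = nR ln(V₂/V₁) = 0.82 × 8.314 × ln(66.2/10.8) = 12.4 J/K.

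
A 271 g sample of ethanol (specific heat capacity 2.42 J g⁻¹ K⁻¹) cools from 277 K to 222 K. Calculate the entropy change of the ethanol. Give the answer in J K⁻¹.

ΔS = ∫dQ_rev/T = m c ln(T₂/T₁) = 271 × 2.42 × ln(222/277) = -145 J/K.

ΔS = -145 J/K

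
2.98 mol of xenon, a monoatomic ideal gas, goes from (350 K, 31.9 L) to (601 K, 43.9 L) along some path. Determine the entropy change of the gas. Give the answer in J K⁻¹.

Entropy is a state function: ΔS = nC_V ln(T₂/T₁) + nR ln(V₂/V₁), with C_V = 3R/2 = 12.47 J mol⁻¹ K⁻¹ for a monoatomic ideal gas.
ΔS = 2.98 × [12.47 × ln(601/350) + 8.314 × ln(43.9/31.9)] = 28 J/K.

ΔS = 28 J/K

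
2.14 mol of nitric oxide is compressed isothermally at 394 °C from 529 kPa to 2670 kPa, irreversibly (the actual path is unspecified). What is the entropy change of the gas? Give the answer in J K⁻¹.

ΔS_gas = -28.8 J/K

Entropy is a state function, so ΔS_gas depends only on the end states.
For an isothermal ideal gas ΔS_gas = nR ln(P₁/P₂) = 2.14 × 8.314 × ln(529/2670) = -28.8 J/K.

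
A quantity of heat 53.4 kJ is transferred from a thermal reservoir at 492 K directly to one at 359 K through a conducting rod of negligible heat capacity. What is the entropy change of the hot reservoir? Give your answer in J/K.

ΔS_hot = -109 J/K

The hot reservoir loses heat Q, so ΔS_hot = −Q/T_H = −53400/492 = -109 J/K.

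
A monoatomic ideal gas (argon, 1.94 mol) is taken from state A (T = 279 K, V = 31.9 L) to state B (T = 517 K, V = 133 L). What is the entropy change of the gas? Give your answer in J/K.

ΔS = 38 J/K

Entropy is a state function: ΔS = nC_V ln(T₂/T₁) + nR ln(V₂/V₁), with C_V = 3R/2 = 12.47 J mol⁻¹ K⁻¹ for a monoatomic ideal gas.
ΔS = 1.94 × [12.47 × ln(517/279) + 8.314 × ln(133/31.9)] = 38 J/K.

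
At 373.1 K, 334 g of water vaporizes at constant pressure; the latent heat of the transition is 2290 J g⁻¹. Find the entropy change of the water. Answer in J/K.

Heat absorbed by the substance: Q = mL = 334 × 2290 = 764860 J.
At constant T, ΔS = Q_rev/T = 764860 / 373.1 = 2050 J/K.

ΔS = 2050 J/K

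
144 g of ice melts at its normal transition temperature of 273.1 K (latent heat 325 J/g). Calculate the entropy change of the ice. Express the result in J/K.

Heat absorbed by the substance: Q = mL = 144 × 325 = 46800 J.
At constant T, ΔS = Q_rev/T = 46800 / 273.1 = 171 J/K.

ΔS = 171 J/K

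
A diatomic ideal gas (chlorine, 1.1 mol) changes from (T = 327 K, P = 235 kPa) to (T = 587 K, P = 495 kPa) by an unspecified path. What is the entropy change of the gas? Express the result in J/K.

ΔS = nC_p ln(T₂/T₁) − nR ln(P₂/P₁), with C_p = 7R/2 = 29.1 J mol⁻¹ K⁻¹ for a diatomic ideal gas.
ΔS = 1.1 × [29.1 × ln(587/327) − 8.314 × ln(495/235)] = 11.9 J/K.

ΔS = 11.9 J/K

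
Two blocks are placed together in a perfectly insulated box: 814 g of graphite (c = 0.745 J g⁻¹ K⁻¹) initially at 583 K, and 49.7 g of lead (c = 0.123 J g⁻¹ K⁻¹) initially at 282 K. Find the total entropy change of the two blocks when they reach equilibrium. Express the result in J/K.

Energy balance: T_f = (m₁c₁T₁ + m₂c₂T₂)/(m₁c₁ + m₂c₂) = 580 K.
ΔS₁ = m₁c₁ ln(T_f/T₁) = 606.43 × ln(580/583) = -3.133 J/K.
ΔS₂ = m₂c₂ ln(T_f/T₂) = 6.1131 × ln(580/282) = 4.408 J/K.
ΔS_total = -3.133 + 4.408 = 1.28 J/K.

ΔS_total = 1.28 J/K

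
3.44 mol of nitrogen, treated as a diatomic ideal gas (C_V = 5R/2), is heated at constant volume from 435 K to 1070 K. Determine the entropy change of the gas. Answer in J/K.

At constant volume, ΔS = nC_V ln(T₂/T₁) with C_V = 5R/2 = 20.79 J mol⁻¹ K⁻¹.
ΔS = 3.44 × 20.79 × ln(1070/435) = 64.4 J/K.

ΔS = 64.4 J/K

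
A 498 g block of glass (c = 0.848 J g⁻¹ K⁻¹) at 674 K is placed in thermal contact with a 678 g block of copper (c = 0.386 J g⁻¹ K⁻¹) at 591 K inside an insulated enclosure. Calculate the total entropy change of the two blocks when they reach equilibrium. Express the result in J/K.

Energy balance: T_f = (m₁c₁T₁ + m₂c₂T₂)/(m₁c₁ + m₂c₂) = 642.24 K.
ΔS₁ = m₁c₁ ln(T_f/T₁) = 422.304 × ln(642.24/674) = -20.38 J/K.
ΔS₂ = m₂c₂ ln(T_f/T₂) = 261.708 × ln(642.24/591) = 21.76 J/K.
ΔS_total = -20.38 + 21.76 = 1.38 J/K.

ΔS_total = 1.38 J/K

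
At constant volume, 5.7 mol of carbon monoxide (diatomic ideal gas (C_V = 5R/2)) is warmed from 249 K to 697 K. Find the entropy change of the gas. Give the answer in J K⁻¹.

At constant volume, ΔS = nC_V ln(T₂/T₁) with C_V = 5R/2 = 20.79 J mol⁻¹ K⁻¹.
ΔS = 5.7 × 20.79 × ln(697/249) = 122 J/K.

ΔS = 122 J/K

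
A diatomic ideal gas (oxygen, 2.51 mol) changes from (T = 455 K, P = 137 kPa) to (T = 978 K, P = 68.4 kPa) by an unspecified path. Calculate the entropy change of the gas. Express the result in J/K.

ΔS = nC_p ln(T₂/T₁) − nR ln(P₂/P₁), with C_p = 7R/2 = 29.1 J mol⁻¹ K⁻¹ for a diatomic ideal gas.
ΔS = 2.51 × [29.1 × ln(978/455) − 8.314 × ln(68.4/137)] = 70.4 J/K.

ΔS = 70.4 J/K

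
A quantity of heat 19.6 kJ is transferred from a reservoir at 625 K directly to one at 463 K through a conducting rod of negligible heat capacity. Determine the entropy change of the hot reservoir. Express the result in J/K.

The hot reservoir loses heat Q, so ΔS_hot = −Q/T_H = −19600/625 = -31.4 J/K.

ΔS_hot = -31.4 J/K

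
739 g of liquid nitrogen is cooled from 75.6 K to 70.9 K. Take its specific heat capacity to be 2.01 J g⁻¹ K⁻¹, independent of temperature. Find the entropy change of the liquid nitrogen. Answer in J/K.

ΔS = -95.3 J/K

ΔS = ∫dQ_rev/T = m c ln(T₂/T₁) = 739 × 2.01 × ln(70.9/75.6) = -95.3 J/K.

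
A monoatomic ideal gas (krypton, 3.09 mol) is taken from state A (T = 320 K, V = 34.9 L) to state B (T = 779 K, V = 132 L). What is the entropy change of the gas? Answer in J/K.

ΔS = 68.5 J/K

Entropy is a state function: ΔS = nC_V ln(T₂/T₁) + nR ln(V₂/V₁), with C_V = 3R/2 = 12.47 J mol⁻¹ K⁻¹ for a monoatomic ideal gas.
ΔS = 3.09 × [12.47 × ln(779/320) + 8.314 × ln(132/34.9)] = 68.5 J/K.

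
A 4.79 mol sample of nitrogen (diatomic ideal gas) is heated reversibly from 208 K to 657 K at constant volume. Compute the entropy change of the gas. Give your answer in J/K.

ΔS = 115 J/K

At constant volume, ΔS = nC_V ln(T₂/T₁) with C_V = 5R/2 = 20.79 J mol⁻¹ K⁻¹.
ΔS = 4.79 × 20.79 × ln(657/208) = 115 J/K.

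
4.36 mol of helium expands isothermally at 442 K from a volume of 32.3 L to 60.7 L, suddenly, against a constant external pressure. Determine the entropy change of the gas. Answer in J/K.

Entropy is a state function, so ΔS_gas depends only on the end states.
For an isothermal ideal gas ΔS_gas = nR ln(V₂/V₁) = 4.36 × 8.314 × ln(60.7/32.3) = 22.9 J/K.

ΔS_gas = 22.9 J/K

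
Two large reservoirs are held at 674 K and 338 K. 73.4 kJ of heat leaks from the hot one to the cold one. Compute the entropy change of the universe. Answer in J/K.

ΔS_total = 108 J/K

ΔS_hot = −Q/T_H = −73400/674 = -108.9 J/K and ΔS_cold = +Q/T_C = 73400/338 = 217.2 J/K.
ΔS_total = -108.9 + 217.2 = 108 J/K, positive as the second law requires.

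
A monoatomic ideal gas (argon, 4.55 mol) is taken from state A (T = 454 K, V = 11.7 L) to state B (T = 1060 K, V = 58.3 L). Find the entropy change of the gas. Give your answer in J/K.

Entropy is a state function: ΔS = nC_V ln(T₂/T₁) + nR ln(V₂/V₁), with C_V = 3R/2 = 12.47 J mol⁻¹ K⁻¹ for a monoatomic ideal gas.
ΔS = 4.55 × [12.47 × ln(1060/454) + 8.314 × ln(58.3/11.7)] = 109 J/K.

ΔS = 109 J/K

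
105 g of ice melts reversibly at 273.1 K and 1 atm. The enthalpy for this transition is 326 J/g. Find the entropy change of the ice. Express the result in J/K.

ΔS = 125 J/K

Heat absorbed by the substance: Q = mL = 105 × 326 = 34230 J.
At constant T, ΔS = Q_rev/T = 34230 / 273.1 = 125 J/K.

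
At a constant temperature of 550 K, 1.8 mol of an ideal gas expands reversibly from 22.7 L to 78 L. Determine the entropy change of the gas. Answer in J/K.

For an isothermal ideal gas ΔS_gas = nR ln(V₂/V₁) = 1.8 × 8.314 × ln(78/22.7) = 18.5 J/K.

ΔS_gas = 18.5 J/K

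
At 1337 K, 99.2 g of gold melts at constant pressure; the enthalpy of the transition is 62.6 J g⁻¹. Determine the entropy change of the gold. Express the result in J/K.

ΔS = 4.64 J/K

Heat absorbed by the substance: Q = mL = 99.2 × 62.6 = 6209.92 J.
At constant T, ΔS = Q_rev/T = 6209.92 / 1337 = 4.64 J/K.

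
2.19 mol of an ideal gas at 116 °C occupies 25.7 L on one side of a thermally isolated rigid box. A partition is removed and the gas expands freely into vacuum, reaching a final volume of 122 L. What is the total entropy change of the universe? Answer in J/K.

ΔS_universe = 28.4 J/K

For an ideal gas in free expansion Q = 0 and W = 0, so T is unchanged.
Entropy is a state function; using a reversible isothermal path, ΔS_gas = nR ln(V₂/V₁) = 2.19 × 8.314 × ln(122/25.7) = 28.4 J/K.
The insulated surroundings exchange no heat, so ΔS_surr = 0 and ΔS_universe = ΔS_gas.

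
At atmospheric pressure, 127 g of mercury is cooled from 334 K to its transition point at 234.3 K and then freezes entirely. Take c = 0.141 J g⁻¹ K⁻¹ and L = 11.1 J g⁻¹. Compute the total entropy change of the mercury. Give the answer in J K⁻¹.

ΔS = -12.4 J/K

Cooling step: ΔS₁ = m c ln(T_tr/T_i) = 127 × 0.141 × ln(234.3/334) = -6.349 J/K.
Phase change: ΔS₂ = −mL/T_tr = −127 × 11.1 / 234.3 = -6.017 J/K.
ΔS_total = (-6.349) + (-6.017) = -12.4 J/K.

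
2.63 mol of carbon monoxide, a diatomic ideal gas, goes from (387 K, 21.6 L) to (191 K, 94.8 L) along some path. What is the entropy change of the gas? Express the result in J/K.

ΔS = -6.26 J/K

Entropy is a state function: ΔS = nC_V ln(T₂/T₁) + nR ln(V₂/V₁), with C_V = 5R/2 = 20.79 J mol⁻¹ K⁻¹ for a diatomic ideal gas.
ΔS = 2.63 × [20.79 × ln(191/387) + 8.314 × ln(94.8/21.6)] = -6.26 J/K.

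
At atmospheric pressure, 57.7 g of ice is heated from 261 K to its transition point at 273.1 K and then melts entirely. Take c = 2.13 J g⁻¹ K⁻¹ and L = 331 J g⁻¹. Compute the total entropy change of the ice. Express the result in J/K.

Warming step: ΔS₁ = m c ln(T_tr/T_i) = 57.7 × 2.13 × ln(273.1/261) = 5.57 J/K.
Phase change: ΔS₂ = +mL/T_tr = 57.7 × 331 / 273.1 = 69.93 J/K.
ΔS_total = (5.57) + (69.93) = 75.5 J/K.

ΔS = 75.5 J/K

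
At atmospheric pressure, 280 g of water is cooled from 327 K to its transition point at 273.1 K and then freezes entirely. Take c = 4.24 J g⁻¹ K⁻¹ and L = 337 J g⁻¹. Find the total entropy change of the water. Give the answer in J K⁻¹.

ΔS = -559 J/K

Cooling step: ΔS₁ = m c ln(T_tr/T_i) = 280 × 4.24 × ln(273.1/327) = -213.8 J/K.
Phase change: ΔS₂ = −mL/T_tr = −280 × 337 / 273.1 = -345.5 J/K.
ΔS_total = (-213.8) + (-345.5) = -559 J/K.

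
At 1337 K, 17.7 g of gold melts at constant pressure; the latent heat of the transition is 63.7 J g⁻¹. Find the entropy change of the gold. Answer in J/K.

Heat absorbed by the substance: Q = mL = 17.7 × 63.7 = 1127.49 J.
At constant T, ΔS = Q_rev/T = 1127.49 / 1337 = 0.843 J/K.

ΔS = 0.843 J/K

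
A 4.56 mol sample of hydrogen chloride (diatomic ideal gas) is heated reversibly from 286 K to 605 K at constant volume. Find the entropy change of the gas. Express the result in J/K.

At constant volume, ΔS = nC_V ln(T₂/T₁) with C_V = 5R/2 = 20.79 J mol⁻¹ K⁻¹.
ΔS = 4.56 × 20.79 × ln(605/286) = 71 J/K.

ΔS = 71 J/K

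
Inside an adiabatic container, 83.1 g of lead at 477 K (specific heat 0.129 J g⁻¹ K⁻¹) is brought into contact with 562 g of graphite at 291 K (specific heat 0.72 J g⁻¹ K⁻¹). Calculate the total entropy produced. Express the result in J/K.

ΔS_total = 1.5 J/K

Energy balance: T_f = (m₁c₁T₁ + m₂c₂T₂)/(m₁c₁ + m₂c₂) = 295.8 K.
ΔS₁ = m₁c₁ ln(T_f/T₁) = 10.7199 × ln(295.8/477) = -5.122 J/K.
ΔS₂ = m₂c₂ ln(T_f/T₂) = 404.64 × ln(295.8/291) = 6.621 J/K.
ΔS_total = -5.122 + 6.621 = 1.5 J/K.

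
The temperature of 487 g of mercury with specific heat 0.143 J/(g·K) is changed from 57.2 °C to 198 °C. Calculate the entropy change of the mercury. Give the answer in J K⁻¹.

In kelvin: T₁ = 330.35 K, T₂ = 471.15 K. ΔS = ∫dQ_rev/T = m c ln(T₂/T₁) = 487 × 0.143 × ln(471.15/330.35) = 24.7 J/K.

ΔS = 24.7 J/K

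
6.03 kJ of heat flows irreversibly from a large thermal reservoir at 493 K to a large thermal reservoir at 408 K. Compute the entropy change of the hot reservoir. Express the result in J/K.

The hot reservoir loses heat Q, so ΔS_hot = −Q/T_H = −6030/493 = -12.2 J/K.

ΔS_hot = -12.2 J/K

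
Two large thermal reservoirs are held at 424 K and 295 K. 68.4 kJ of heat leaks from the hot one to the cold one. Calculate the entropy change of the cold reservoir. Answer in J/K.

The cold reservoir gains heat Q, so ΔS_cold = +Q/T_C = 68400/295 = 232 J/K.

ΔS_cold = 232 J/K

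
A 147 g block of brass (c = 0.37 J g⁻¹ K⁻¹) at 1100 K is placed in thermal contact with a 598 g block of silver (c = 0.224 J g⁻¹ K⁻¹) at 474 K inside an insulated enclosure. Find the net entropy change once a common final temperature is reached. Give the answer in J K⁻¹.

ΔS_total = 15.1 J/K

Energy balance: T_f = (m₁c₁T₁ + m₂c₂T₂)/(m₁c₁ + m₂c₂) = 654.78 K.
ΔS₁ = m₁c₁ ln(T_f/T₁) = 54.39 × ln(654.78/1100) = -28.22 J/K.
ΔS₂ = m₂c₂ ln(T_f/T₂) = 133.952 × ln(654.78/474) = 43.28 J/K.
ΔS_total = -28.22 + 43.28 = 15.1 J/K.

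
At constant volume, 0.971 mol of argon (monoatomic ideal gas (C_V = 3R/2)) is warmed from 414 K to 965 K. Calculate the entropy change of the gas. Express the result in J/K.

At constant volume, ΔS = nC_V ln(T₂/T₁) with C_V = 3R/2 = 12.47 J mol⁻¹ K⁻¹.
ΔS = 0.971 × 12.47 × ln(965/414) = 10.2 J/K.

ΔS = 10.2 J/K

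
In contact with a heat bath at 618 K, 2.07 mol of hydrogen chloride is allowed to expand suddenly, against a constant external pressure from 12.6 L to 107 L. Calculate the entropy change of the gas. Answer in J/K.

Entropy is a state function, so ΔS_gas depends only on the end states.
For an isothermal ideal gas ΔS_gas = nR ln(V₂/V₁) = 2.07 × 8.314 × ln(107/12.6) = 36.8 J/K.

ΔS_gas = 36.8 J/K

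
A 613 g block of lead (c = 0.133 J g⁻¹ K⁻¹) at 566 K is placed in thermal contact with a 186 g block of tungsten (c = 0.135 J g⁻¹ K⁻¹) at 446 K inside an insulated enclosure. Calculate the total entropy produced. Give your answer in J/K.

ΔS_total = 0.522 J/K

Energy balance: T_f = (m₁c₁T₁ + m₂c₂T₂)/(m₁c₁ + m₂c₂) = 537.74 K.
ΔS₁ = m₁c₁ ln(T_f/T₁) = 81.529 × ln(537.74/566) = -4.175 J/K.
ΔS₂ = m₂c₂ ln(T_f/T₂) = 25.11 × ln(537.74/446) = 4.697 J/K.
ΔS_total = -4.175 + 4.697 = 0.522 J/K.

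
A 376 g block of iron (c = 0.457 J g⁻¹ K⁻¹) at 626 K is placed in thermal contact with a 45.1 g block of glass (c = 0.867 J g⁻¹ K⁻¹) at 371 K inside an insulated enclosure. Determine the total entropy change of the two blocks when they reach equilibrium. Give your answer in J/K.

ΔS_total = 3.89 J/K

Energy balance: T_f = (m₁c₁T₁ + m₂c₂T₂)/(m₁c₁ + m₂c₂) = 578.73 K.
ΔS₁ = m₁c₁ ln(T_f/T₁) = 171.832 × ln(578.73/626) = -13.491 J/K.
ΔS₂ = m₂c₂ ln(T_f/T₂) = 39.1017 × ln(578.73/371) = 17.386 J/K.
ΔS_total = -13.491 + 17.386 = 3.89 J/K.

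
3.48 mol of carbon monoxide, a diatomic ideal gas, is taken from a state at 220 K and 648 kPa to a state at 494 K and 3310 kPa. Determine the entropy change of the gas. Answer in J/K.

ΔS = 34.7 J/K

ΔS = nC_p ln(T₂/T₁) − nR ln(P₂/P₁), with C_p = 7R/2 = 29.1 J mol⁻¹ K⁻¹ for a diatomic ideal gas.
ΔS = 3.48 × [29.1 × ln(494/220) − 8.314 × ln(3310/648)] = 34.7 J/K.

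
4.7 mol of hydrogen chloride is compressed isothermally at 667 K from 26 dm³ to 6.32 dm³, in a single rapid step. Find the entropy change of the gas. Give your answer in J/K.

Entropy is a state function, so ΔS_gas depends only on the end states.
For an isothermal ideal gas ΔS_gas = nR ln(V₂/V₁) = 4.7 × 8.314 × ln(6.32/26) = -55.3 J/K.

ΔS_gas = -55.3 J/K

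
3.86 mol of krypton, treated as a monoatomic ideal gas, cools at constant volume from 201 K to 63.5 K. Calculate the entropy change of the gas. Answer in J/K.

At constant volume, ΔS = nC_V ln(T₂/T₁) with C_V = 3R/2 = 12.47 J mol⁻¹ K⁻¹.
ΔS = 3.86 × 12.47 × ln(63.5/201) = -55.5 J/K.

ΔS = -55.5 J/K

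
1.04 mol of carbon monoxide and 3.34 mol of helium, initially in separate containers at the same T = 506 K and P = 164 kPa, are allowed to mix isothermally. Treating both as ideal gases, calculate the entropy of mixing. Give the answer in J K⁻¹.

Mole fractions: x_A = 1.04/4.38 = 0.237, x_B = 0.763.
ΔS_mix = −R(n_A ln x_A + n_B ln x_B) = −8.314 × (1.04 ln 0.237 + 3.34 ln 0.763) = 20 J/K.

ΔS_mix = 20 J/K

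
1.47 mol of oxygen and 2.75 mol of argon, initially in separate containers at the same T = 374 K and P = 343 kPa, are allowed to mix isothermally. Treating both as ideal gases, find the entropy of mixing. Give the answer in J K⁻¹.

Mole fractions: x_A = 1.47/4.22 = 0.348, x_B = 0.652.
ΔS_mix = −R(n_A ln x_A + n_B ln x_B) = −8.314 × (1.47 ln 0.348 + 2.75 ln 0.652) = 22.7 J/K.

ΔS_mix = 22.7 J/K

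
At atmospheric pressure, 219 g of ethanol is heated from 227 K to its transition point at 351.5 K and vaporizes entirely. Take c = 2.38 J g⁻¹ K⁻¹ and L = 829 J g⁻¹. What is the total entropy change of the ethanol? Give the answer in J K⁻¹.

ΔS = 744 J/K

Warming step: ΔS₁ = m c ln(T_tr/T_i) = 219 × 2.38 × ln(351.5/227) = 227.9 J/K.
Phase change: ΔS₂ = +mL/T_tr = 219 × 829 / 351.5 = 516.5 J/K.
ΔS_total = (227.9) + (516.5) = 744 J/K.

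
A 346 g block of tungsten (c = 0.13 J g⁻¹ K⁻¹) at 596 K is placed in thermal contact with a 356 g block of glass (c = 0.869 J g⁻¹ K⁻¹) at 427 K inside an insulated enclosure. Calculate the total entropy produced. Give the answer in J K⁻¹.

ΔS_total = 2.37 J/K

Energy balance: T_f = (m₁c₁T₁ + m₂c₂T₂)/(m₁c₁ + m₂c₂) = 448.45 K.
ΔS₁ = m₁c₁ ln(T_f/T₁) = 44.98 × ln(448.45/596) = -12.79 J/K.
ΔS₂ = m₂c₂ ln(T_f/T₂) = 309.364 × ln(448.45/427) = 15.16 J/K.
ΔS_total = -12.79 + 15.16 = 2.37 J/K.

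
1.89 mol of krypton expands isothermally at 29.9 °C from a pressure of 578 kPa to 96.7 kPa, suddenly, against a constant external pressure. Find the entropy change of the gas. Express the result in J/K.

Entropy is a state function, so ΔS_gas depends only on the end states.
For an isothermal ideal gas ΔS_gas = nR ln(P₁/P₂) = 1.89 × 8.314 × ln(578/96.7) = 28.1 J/K.

ΔS_gas = 28.1 J/K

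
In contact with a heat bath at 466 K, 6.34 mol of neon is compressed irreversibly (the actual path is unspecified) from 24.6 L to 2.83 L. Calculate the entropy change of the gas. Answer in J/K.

Entropy is a state function, so ΔS_gas depends only on the end states.
For an isothermal ideal gas ΔS_gas = nR ln(V₂/V₁) = 6.34 × 8.314 × ln(2.83/24.6) = -114 J/K.

ΔS_gas = -114 J/K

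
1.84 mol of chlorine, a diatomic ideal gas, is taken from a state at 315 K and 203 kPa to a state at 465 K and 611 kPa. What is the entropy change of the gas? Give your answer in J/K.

ΔS = 4 J/K

ΔS = nC_p ln(T₂/T₁) − nR ln(P₂/P₁), with C_p = 7R/2 = 29.1 J mol⁻¹ K⁻¹ for a diatomic ideal gas.
ΔS = 1.84 × [29.1 × ln(465/315) − 8.314 × ln(611/203)] = 4 J/K.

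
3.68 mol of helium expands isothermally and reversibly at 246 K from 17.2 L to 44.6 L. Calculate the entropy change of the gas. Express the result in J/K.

For an isothermal ideal gas ΔS_gas = nR ln(V₂/V₁) = 3.68 × 8.314 × ln(44.6/17.2) = 29.2 J/K.

ΔS_gas = 29.2 J/K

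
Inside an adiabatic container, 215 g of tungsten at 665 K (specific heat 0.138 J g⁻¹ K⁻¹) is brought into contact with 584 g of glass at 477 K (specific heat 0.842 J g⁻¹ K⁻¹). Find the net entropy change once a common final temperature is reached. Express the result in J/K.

Energy balance: T_f = (m₁c₁T₁ + m₂c₂T₂)/(m₁c₁ + m₂c₂) = 487.7 K.
ΔS₁ = m₁c₁ ln(T_f/T₁) = 29.67 × ln(487.7/665) = -9.2 J/K.
ΔS₂ = m₂c₂ ln(T_f/T₂) = 491.728 × ln(487.7/477) = 10.91 J/K.
ΔS_total = -9.2 + 10.91 = 1.71 J/K.

ΔS_total = 1.71 J/K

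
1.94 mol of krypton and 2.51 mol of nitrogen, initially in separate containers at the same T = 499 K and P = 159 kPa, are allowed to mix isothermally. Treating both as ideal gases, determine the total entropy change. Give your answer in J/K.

Mole fractions: x_A = 1.94/4.45 = 0.436, x_B = 0.564.
ΔS_mix = −R(n_A ln x_A + n_B ln x_B) = −8.314 × (1.94 ln 0.436 + 2.51 ln 0.564) = 25.3 J/K.

ΔS_mix = 25.3 J/K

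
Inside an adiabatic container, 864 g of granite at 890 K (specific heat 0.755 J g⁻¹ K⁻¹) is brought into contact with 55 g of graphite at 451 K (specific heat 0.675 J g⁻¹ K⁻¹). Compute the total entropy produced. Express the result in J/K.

ΔS_total = 6.68 J/K

Energy balance: T_f = (m₁c₁T₁ + m₂c₂T₂)/(m₁c₁ + m₂c₂) = 866.36 K.
ΔS₁ = m₁c₁ ln(T_f/T₁) = 652.32 × ln(866.36/890) = -17.56 J/K.
ΔS₂ = m₂c₂ ln(T_f/T₂) = 37.125 × ln(866.36/451) = 24.24 J/K.
ΔS_total = -17.56 + 24.24 = 6.68 J/K.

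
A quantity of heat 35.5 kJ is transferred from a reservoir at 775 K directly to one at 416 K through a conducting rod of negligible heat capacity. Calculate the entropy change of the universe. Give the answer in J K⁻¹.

ΔS_total = 39.5 J/K

ΔS_hot = −Q/T_H = −35500/775 = -45.81 J/K and ΔS_cold = +Q/T_C = 35500/416 = 85.34 J/K.
ΔS_total = -45.81 + 85.34 = 39.5 J/K, positive as the second law requires.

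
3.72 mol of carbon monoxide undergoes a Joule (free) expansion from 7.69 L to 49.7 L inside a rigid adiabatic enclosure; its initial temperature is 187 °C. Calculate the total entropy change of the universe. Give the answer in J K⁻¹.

No heat is exchanged and no work is done, so the ideal-gas temperature stays constant.
Entropy is a state function; using a reversible isothermal path, ΔS_gas = nR ln(V₂/V₁) = 3.72 × 8.314 × ln(49.7/7.69) = 57.7 J/K.
The insulated surroundings exchange no heat, so ΔS_surr = 0 and ΔS_universe = ΔS_gas.

ΔS_universe = 57.7 J/K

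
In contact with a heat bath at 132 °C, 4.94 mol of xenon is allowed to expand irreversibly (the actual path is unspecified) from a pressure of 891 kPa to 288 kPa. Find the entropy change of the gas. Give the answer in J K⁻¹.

ΔS_gas = 46.4 J/K

Entropy is a state function, so ΔS_gas depends only on the end states.
For an isothermal ideal gas ΔS_gas = nR ln(P₁/P₂) = 4.94 × 8.314 × ln(891/288) = 46.4 J/K.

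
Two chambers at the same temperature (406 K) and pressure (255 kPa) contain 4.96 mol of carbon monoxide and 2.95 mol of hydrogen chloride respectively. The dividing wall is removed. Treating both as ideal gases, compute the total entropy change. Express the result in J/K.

Mole fractions: x_A = 4.96/7.91 = 0.627, x_B = 0.373.
ΔS_mix = −R(n_A ln x_A + n_B ln x_B) = −8.314 × (4.96 ln 0.627 + 2.95 ln 0.373) = 43.4 J/K.

ΔS_mix = 43.4 J/K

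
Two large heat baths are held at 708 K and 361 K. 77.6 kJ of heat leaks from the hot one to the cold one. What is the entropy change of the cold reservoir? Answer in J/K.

ΔS_cold = 215 J/K

The cold reservoir gains heat Q, so ΔS_cold = +Q/T_C = 77600/361 = 215 J/K.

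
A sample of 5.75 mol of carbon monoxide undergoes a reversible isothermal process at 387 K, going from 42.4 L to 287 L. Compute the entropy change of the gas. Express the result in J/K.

For an isothermal ideal gas ΔS_gas = nR ln(V₂/V₁) = 5.75 × 8.314 × ln(287/42.4) = 91.4 J/K.

ΔS_gas = 91.4 J/K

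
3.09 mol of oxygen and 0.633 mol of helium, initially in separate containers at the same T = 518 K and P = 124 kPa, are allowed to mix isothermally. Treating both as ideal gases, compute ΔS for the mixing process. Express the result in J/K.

Mole fractions: x_A = 3.09/3.72 = 0.83, x_B = 0.17.
ΔS_mix = −R(n_A ln x_A + n_B ln x_B) = −8.314 × (3.09 ln 0.83 + 0.633 ln 0.17) = 14.1 J/K.

ΔS_mix = 14.1 J/K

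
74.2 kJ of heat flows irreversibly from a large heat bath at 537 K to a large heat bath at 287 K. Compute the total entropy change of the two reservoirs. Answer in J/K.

ΔS_total = 120 J/K

ΔS_hot = −Q/T_H = −74200/537 = -138.2 J/K and ΔS_cold = +Q/T_C = 74200/287 = 258.5 J/K.
ΔS_total = -138.2 + 258.5 = 120 J/K, positive as the second law requires.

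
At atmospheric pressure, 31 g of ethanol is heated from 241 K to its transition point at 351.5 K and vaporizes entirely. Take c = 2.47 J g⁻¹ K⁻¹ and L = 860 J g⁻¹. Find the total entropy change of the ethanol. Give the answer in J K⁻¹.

Warming step: ΔS₁ = m c ln(T_tr/T_i) = 31 × 2.47 × ln(351.5/241) = 28.9 J/K.
Phase change: ΔS₂ = +mL/T_tr = 31 × 860 / 351.5 = 75.85 J/K.
ΔS_total = (28.9) + (75.85) = 105 J/K.

ΔS = 105 J/K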